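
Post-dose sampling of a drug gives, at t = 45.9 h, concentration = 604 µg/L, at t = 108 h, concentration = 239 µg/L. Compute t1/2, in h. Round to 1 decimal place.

k = ln(C₁/C₂) / (t₂ − t₁) = ln(604/239) / (108 − 45.9)
  = 0.9271 / 62.10 = 0.01493 h⁻¹
t½ = ln2 / k = 0.693147 / 0.01493 = 46.43 h

46.4 h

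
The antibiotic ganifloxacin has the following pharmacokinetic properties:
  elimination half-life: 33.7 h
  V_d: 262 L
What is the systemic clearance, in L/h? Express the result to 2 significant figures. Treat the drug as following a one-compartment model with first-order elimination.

k = ln2 / t½ = 0.693147 / 33.7 = 0.02057 h⁻¹
CL = k × Vd = 0.02057 × 262 = 5.389 L/h

5.4 L/h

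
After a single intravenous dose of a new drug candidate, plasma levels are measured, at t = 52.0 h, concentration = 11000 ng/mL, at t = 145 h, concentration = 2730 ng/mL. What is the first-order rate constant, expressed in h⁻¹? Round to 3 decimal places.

k = ln(C₁/C₂) / (t₂ − t₁) = ln(11000/2730) / (145 − 52.0)
  = 1.394 / 93.00 = 0.01499 h⁻¹

0.015 h⁻¹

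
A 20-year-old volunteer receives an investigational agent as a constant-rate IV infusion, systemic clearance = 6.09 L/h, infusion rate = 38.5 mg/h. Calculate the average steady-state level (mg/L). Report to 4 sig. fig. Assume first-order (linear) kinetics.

At steady state Css = R₀ / CL = 38.5 / 6.090 = 6.322 mg/L

6.322 mg/L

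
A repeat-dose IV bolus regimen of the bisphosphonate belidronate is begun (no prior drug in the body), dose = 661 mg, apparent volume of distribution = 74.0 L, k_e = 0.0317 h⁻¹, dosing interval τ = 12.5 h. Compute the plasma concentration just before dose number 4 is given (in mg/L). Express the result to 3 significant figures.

C₀ per dose = Dose / Vd = 661 / 74.0 = 8.932 mg/L
Fraction remaining after one interval: r = e^(−kτ) = e^(−0.03170 × 12.5) = 0.6728
Before dose 4, 3 doses have been given (aged 1τ, 2τ, 3τ).
C_trough = C₀ × (r + r² + … + r^3) = C₀ × r(1−r^3)/(1−r)
        = 8.932 × 0.6728 × (1 − 0.3045) / (1 − 0.6728) = 12.77 mg/L

12.8 mg/L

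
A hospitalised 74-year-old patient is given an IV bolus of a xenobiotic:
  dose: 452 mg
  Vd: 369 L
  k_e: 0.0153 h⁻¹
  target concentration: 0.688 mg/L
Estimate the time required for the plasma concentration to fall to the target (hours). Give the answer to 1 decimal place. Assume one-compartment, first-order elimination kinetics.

C₀ = Dose / Vd = 452.0 / 369 = 1.225 mg/L
t = ln(C₀ / C) / k = ln(1.225 / 0.688) / 0.01530
  = ln(1.781) / 0.01530 = 0.5772 / 0.01530 = 37.73 h

37.7 h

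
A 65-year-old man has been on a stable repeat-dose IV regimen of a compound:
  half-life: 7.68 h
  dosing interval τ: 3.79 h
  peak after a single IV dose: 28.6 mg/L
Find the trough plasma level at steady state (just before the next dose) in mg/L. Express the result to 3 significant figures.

70.1 mg/L

k = ln2 / t½ = 0.693147 / 7.68 = 0.09025 h⁻¹
e^(−kτ) = e^(−0.09025 × 3.79) = 0.7103
Accumulation ratio R = 1 / (1 − e^(−kτ)) = 1 / (1 − 0.7103) = 3.452
Steady-state trough = C₀ × R × e^(−kτ) = 28.6 × 3.452 × 0.7103 = 70.13 mg/L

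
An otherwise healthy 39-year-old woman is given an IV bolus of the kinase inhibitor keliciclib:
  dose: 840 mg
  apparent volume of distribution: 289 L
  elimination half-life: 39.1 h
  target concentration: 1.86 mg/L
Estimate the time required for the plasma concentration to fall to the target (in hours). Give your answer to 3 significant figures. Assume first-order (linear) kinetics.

C₀ = Dose / Vd = 840.0 / 289 = 2.907 mg/L
k = ln2 / t½ = 0.693147 / 39.1 = 0.01773 h⁻¹
t = ln(C₀ / C) / k = ln(2.907 / 1.86) / 0.01773
  = ln(1.563) / 0.01773 = 0.4466 / 0.01773 = 25.19 h

25.2 h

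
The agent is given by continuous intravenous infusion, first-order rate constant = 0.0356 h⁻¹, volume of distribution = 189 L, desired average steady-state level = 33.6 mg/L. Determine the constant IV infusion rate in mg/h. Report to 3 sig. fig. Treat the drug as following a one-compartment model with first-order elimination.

226 mg/h

CL = k × Vd = 0.03560 × 189 = 6.728 L/h
At steady state, infusion rate R₀ = Css × CL = 33.6 × 6.728 = 226.1 mg/h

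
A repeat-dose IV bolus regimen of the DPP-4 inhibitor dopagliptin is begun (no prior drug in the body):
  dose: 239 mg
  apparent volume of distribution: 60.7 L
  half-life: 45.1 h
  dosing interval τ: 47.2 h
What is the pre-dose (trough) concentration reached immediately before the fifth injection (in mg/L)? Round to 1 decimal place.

3.5 mg/L

C₀ per dose = Dose / Vd = 239 / 60.7 = 3.937 mg/L
k = ln2 / t½ = 0.693147 / 45.1 = 0.01537 h⁻¹
Fraction remaining after one interval: r = e^(−kτ) = e^(−0.01537 × 47.2) = 0.4841
Before dose 5, 4 doses have been given (aged 1τ, 2τ, 3τ, 4τ).
C_trough = C₀ × (r + r² + … + r^4) = C₀ × r(1−r^4)/(1−r)
        = 3.937 × 0.4841 × (1 − 0.05492) / (1 − 0.4841) = 3.491 mg/L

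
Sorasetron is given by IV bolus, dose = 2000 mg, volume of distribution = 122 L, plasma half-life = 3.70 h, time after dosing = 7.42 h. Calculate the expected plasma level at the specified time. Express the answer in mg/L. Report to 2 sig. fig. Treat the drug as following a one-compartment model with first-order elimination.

4.1 mg/L

C₀ = Dose / Vd = 2000 / 122 = 16.39 mg/L
k = ln2 / t½ = 0.693147 / 3.70 = 0.1873 h⁻¹
C = C₀ · e^(−k·t) = 16.39 × e^(−0.1873 × 7.42)
  = 16.39 × 0.2491 = 4.083 mg/L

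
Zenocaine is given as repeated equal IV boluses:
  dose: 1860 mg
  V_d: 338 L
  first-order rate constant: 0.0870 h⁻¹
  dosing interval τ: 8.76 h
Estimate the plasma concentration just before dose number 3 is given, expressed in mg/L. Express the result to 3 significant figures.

C₀ per dose = Dose / Vd = 1860 / 338 = 5.503 mg/L
Fraction remaining after one interval: r = e^(−kτ) = e^(−0.08700 × 8.76) = 0.4667
Before dose 3, 2 doses have been given (aged 1τ, 2τ).
C_trough = C₀ × (r + r²) = 5.503 × (0.4667 + 0.2178) = 3.767 mg/L

3.77 mg/L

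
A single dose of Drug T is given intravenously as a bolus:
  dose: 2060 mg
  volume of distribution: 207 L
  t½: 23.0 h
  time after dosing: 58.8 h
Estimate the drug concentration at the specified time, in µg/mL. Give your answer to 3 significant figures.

1.69 µg/mL

C₀ = Dose / Vd = 2060 / 207 = 9.952 mg/L
k = ln2 / t½ = 0.693147 / 23.0 = 0.03014 h⁻¹
C = C₀ · e^(−k·t) = 9.952 × e^(−0.03014 × 58.8)
  = 9.952 × 0.1700 = 1.692 mg/L
(1.692 mg/L = 1.692 µg/mL)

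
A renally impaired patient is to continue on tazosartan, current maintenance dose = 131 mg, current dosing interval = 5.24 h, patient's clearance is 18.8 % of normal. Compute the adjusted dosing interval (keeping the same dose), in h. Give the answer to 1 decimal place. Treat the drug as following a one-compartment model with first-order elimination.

27.9 h

To keep the same average steady-state level, dosing rate must scale with clearance.
CL ratio = 18.8 / 100 = 0.1880
New interval (same dose) = 5.24 / 0.1880 = 27.87 h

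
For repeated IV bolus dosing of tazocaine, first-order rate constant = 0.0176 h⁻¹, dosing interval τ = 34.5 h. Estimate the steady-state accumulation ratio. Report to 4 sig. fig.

2.197

e^(−kτ) = e^(−0.01760 × 34.5) = 0.5449
Accumulation ratio R = 1 / (1 − e^(−kτ)) = 1 / (1 − 0.5449) = 2.197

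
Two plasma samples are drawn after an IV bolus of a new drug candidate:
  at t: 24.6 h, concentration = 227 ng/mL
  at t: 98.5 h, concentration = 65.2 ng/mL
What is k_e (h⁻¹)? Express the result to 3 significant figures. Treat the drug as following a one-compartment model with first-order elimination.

k = ln(C₁/C₂) / (t₂ − t₁) = ln(227/65.2) / (98.5 − 24.6)
  = 1.247 / 73.90 = 0.01687 h⁻¹

0.0169 h⁻¹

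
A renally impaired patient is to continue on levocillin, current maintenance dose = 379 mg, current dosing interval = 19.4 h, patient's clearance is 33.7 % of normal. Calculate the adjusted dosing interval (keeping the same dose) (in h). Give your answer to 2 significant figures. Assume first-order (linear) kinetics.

58 h

To keep the same average steady-state level, dosing rate must scale with clearance.
CL ratio = 33.7 / 100 = 0.3370
New interval (same dose) = 19.4 / 0.3370 = 57.57 h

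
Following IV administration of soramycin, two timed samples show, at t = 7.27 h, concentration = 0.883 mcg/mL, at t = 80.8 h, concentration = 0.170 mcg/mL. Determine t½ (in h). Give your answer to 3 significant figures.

30.9 h

k = ln(C₁/C₂) / (t₂ − t₁) = ln(0.883/0.170) / (80.8 − 7.27)
  = 1.648 / 73.53 = 0.02241 h⁻¹
t½ = ln2 / k = 0.693147 / 0.02241 = 30.93 h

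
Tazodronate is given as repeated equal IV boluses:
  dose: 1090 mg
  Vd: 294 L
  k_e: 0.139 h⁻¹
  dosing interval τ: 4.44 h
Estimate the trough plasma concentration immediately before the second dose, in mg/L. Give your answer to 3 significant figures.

C₀ per dose = Dose / Vd = 1090 / 294 = 3.707 mg/L
Fraction remaining after one interval: r = e^(−kτ) = e^(−0.1390 × 4.44) = 0.5395
Before dose 2, 1 dose has been given (aged 1τ).
C_trough = C₀ × r = 3.707 × 0.5395 = 2.000 mg/L

2.00 mg/L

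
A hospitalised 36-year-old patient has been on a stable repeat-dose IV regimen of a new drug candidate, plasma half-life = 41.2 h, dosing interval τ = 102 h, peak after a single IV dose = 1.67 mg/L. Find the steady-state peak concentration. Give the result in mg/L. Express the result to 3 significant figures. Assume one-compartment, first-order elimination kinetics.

2.04 mg/L

k = ln2 / t½ = 0.693147 / 41.2 = 0.01682 h⁻¹
e^(−kτ) = e^(−0.01682 × 102) = 0.1798
Accumulation ratio R = 1 / (1 − e^(−kτ)) = 1 / (1 − 0.1798) = 1.219
Steady-state peak = C₀ × R = 1.67 × 1.219 = 2.036 mg/L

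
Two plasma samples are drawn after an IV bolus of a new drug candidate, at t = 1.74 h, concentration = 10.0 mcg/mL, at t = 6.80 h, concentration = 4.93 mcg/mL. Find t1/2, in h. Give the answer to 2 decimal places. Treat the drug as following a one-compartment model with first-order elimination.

k = ln(C₁/C₂) / (t₂ − t₁) = ln(10.0/4.93) / (6.80 − 1.74)
  = 0.7072 / 5.060 = 0.1398 h⁻¹
t½ = ln2 / k = 0.693147 / 0.1398 = 4.958 h

4.96 h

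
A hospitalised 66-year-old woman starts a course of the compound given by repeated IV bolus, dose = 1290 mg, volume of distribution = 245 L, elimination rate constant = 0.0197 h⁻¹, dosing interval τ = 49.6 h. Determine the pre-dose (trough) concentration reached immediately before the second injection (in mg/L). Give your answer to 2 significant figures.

C₀ per dose = Dose / Vd = 1290 / 245 = 5.265 mg/L
Fraction remaining after one interval: r = e^(−kτ) = e^(−0.01970 × 49.6) = 0.3764
Before dose 2, 1 dose has been given (aged 1τ).
C_trough = C₀ × r = 5.265 × 0.3764 = 1.982 mg/L

2.0 mg/L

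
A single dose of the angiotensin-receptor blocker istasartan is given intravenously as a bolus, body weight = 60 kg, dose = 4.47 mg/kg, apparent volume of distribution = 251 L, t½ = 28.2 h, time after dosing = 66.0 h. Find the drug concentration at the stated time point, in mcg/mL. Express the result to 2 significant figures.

Total dose = 4.47 × 60 = 268.2 mg
C₀ = Dose / Vd = 268.2 / 251 = 1.069 mg/L
k = ln2 / t½ = 0.693147 / 28.2 = 0.02458 h⁻¹
C = C₀ · e^(−k·t) = 1.069 × e^(−0.02458 × 66.0)
  = 1.069 × 0.1974 = 0.2110 mg/L
(0.2110 mg/L = 0.2110 mcg/mL)

0.21 mcg/mL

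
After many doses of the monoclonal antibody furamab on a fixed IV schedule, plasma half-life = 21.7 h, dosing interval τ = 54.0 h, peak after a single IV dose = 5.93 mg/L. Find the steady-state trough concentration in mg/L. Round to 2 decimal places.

k = ln2 / t½ = 0.693147 / 21.7 = 0.03194 h⁻¹
e^(−kτ) = e^(−0.03194 × 54.0) = 0.1782
Accumulation ratio R = 1 / (1 − e^(−kτ)) = 1 / (1 − 0.1782) = 1.217
Steady-state trough = C₀ × R × e^(−kτ) = 5.93 × 1.217 × 0.1782 = 1.286 mg/L

1.29 mg/L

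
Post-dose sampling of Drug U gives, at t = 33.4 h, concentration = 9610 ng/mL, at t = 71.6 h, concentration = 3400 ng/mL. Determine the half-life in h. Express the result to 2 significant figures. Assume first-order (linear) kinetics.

25 h

k = ln(C₁/C₂) / (t₂ − t₁) = ln(9610/3400) / (71.6 − 33.4)
  = 1.039 / 38.20 = 0.02720 h⁻¹
t½ = ln2 / k = 0.693147 / 0.02720 = 25.48 h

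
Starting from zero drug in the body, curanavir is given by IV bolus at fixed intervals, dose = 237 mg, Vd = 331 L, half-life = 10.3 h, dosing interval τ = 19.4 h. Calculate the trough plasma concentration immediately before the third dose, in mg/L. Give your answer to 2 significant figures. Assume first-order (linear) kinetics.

C₀ per dose = Dose / Vd = 237 / 331 = 0.7160 mg/L
k = ln2 / t½ = 0.693147 / 10.3 = 0.06730 h⁻¹
Fraction remaining after one interval: r = e^(−kτ) = e^(−0.06730 × 19.4) = 0.2710
Before dose 3, 2 doses have been given (aged 1τ, 2τ).
C_trough = C₀ × (r + r²) = 0.7160 × (0.2710 + 0.07344) = 0.2466 mg/L

0.25 mg/L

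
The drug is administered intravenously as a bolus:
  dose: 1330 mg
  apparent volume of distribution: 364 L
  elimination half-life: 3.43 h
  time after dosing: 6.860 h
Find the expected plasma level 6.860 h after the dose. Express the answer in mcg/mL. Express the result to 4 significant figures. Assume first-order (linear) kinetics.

C₀ = Dose / Vd = 1330 / 364 = 3.654 mg/L
k = ln2 / t½ = 0.693147 / 3.43 = 0.2021 h⁻¹
t / t½ = 6.860 / 3.43 = 2 half-lives
C = C₀ × (1/2)^2 = 3.654 × 0.2500 = 0.9135 mg/L
(0.9135 mg/L = 0.9135 mcg/mL)

0.9135 mcg/mL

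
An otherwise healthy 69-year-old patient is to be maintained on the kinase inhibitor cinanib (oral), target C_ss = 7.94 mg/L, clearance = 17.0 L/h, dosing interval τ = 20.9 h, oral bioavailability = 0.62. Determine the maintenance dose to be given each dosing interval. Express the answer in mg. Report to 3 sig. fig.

4550 mg

At steady state, F × (Dose/τ) = Css × CL.
Dose = Css × CL × τ / F = 7.94 × 17.00 × 20.9 / 0.62 = 4550 mg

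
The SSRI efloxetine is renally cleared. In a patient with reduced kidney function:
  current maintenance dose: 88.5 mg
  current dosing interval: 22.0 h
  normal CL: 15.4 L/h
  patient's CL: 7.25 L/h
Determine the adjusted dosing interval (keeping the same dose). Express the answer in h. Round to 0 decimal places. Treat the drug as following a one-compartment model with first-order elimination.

To keep the same average steady-state level, dosing rate must scale with clearance.
CL ratio = 7.25 / 15.4 = 0.4708
New interval (same dose) = 22.0 / 0.4708 = 46.73 h

47 h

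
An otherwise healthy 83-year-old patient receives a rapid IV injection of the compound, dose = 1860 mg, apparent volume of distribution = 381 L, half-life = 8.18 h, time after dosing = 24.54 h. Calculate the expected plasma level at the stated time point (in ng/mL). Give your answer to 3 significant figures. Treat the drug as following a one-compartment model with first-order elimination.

610 ng/mL

C₀ = Dose / Vd = 1860 / 381 = 4.882 mg/L
k = ln2 / t½ = 0.693147 / 8.18 = 0.08474 h⁻¹
t / t½ = 24.54 / 8.18 = 3 half-lives
C = C₀ × (1/2)^3 = 4.882 × 0.1250 = 0.6103 mg/L
Convert: 0.6103 mg/L × 1000 = 610.3 ng/mL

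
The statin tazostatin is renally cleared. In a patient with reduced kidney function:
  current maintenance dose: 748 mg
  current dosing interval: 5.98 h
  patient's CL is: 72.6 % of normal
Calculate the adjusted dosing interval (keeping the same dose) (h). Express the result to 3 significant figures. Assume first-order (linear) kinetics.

8.24 h

To keep the same average steady-state level, dosing rate must scale with clearance.
CL ratio = 72.6 / 100 = 0.7260
New interval (same dose) = 5.98 / 0.7260 = 8.237 h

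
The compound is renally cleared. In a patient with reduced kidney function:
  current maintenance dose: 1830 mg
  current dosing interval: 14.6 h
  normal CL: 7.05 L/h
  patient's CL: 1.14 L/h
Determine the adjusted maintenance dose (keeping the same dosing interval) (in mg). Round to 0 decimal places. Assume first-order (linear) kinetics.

296 mg

To keep the same average steady-state level, dosing rate must scale with clearance.
CL ratio = 1.14 / 7.05 = 0.1617
New dose (same interval) = 1830 × 0.1617 = 295.9 mg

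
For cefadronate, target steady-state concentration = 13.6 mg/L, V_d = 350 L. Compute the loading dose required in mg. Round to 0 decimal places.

4760 mg

LD = Css × Vd = 13.6 × 350 = 4760 mg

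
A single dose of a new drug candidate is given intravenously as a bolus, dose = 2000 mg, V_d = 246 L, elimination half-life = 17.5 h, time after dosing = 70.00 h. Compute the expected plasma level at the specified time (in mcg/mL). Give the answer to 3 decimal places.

C₀ = Dose / Vd = 2000 / 246 = 8.130 mg/L
k = ln2 / t½ = 0.693147 / 17.5 = 0.03961 h⁻¹
t / t½ = 70.00 / 17.5 = 4 half-lives
C = C₀ × (1/2)^4 = 8.130 × 0.06250 = 0.5081 mg/L
(0.5081 mg/L = 0.5081 mcg/mL)

0.508 mcg/mL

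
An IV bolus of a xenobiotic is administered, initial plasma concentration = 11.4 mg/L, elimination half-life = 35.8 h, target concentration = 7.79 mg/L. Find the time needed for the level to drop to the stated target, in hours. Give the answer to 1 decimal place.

19.7 h

k = ln2 / t½ = 0.693147 / 35.8 = 0.01936 h⁻¹
t = ln(C₀ / C) / k = ln(11.40 / 7.79) / 0.01936
  = ln(1.463) / 0.01936 = 0.3805 / 0.01936 = 19.65 h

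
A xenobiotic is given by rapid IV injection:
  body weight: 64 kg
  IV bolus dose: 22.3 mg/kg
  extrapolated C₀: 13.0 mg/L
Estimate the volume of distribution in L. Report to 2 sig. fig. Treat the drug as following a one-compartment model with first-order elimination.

110 L

Dose = 22.3 × 64 = 1427 mg
Vd = Dose / C₀ = 1427 / 13.0 = 109.8 L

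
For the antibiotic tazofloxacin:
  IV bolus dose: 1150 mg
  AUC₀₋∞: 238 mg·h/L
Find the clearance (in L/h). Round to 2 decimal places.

CL = Dose / AUC = 1150 / 238 = 4.832 L/h

4.83 L/h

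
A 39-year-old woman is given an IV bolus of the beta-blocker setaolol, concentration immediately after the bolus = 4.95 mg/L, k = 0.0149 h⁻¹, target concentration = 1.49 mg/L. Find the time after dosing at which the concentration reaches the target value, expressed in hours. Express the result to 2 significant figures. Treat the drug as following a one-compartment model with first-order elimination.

81 h

t = ln(C₀ / C) / k = ln(4.950 / 1.49) / 0.01490
  = ln(3.322) / 0.01490 = 1.201 / 0.01490 = 80.60 h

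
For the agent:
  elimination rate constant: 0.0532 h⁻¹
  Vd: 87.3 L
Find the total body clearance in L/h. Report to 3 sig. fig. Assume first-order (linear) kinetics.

4.64 L/h

CL = k × Vd = 0.0532 × 87.3 = 4.644 L/h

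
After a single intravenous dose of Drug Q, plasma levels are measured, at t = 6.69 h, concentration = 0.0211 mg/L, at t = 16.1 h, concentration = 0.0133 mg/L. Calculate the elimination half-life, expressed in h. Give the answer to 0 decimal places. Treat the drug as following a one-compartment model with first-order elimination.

k = ln(C₁/C₂) / (t₂ − t₁) = ln(0.0211/0.0133) / (16.1 − 6.69)
  = 0.4615 / 9.410 = 0.04904 h⁻¹
t½ = ln2 / k = 0.693147 / 0.04904 = 14.13 h

14 h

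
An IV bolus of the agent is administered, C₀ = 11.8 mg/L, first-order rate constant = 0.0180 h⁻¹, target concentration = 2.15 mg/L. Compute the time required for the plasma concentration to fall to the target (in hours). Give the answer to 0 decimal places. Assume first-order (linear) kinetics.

t = ln(C₀ / C) / k = ln(11.80 / 2.15) / 0.01800
  = ln(5.488) / 0.01800 = 1.703 / 0.01800 = 94.61 h

95 h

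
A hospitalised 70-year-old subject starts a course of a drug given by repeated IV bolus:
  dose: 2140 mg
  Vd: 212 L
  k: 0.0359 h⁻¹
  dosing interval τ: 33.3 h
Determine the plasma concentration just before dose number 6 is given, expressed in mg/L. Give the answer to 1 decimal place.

4.4 mg/L

C₀ per dose = Dose / Vd = 2140 / 212 = 10.09 mg/L
Fraction remaining after one interval: r = e^(−kτ) = e^(−0.03590 × 33.3) = 0.3026
Before dose 6, 5 doses have been given (aged 1τ, 2τ, 3τ, 4τ, 5τ).
C_trough = C₀ × (r + r² + … + r^5) = C₀ × r(1−r^5)/(1−r)
        = 10.09 × 0.3026 × (1 − 0.002537) / (1 − 0.3026) = 4.367 mg/L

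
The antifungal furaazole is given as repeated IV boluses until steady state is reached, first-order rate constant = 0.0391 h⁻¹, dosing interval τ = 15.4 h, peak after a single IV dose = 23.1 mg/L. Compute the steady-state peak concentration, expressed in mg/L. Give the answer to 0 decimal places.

e^(−kτ) = e^(−0.03910 × 15.4) = 0.5476
Accumulation ratio R = 1 / (1 − e^(−kτ)) = 1 / (1 − 0.5476) = 2.210
Steady-state peak = C₀ × R = 23.1 × 2.210 = 51.05 mg/L

51 mg/L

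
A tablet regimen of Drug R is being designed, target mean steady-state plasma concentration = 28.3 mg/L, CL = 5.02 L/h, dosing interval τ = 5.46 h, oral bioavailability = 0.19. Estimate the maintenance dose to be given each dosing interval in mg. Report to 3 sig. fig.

At steady state, F × (Dose/τ) = Css × CL.
Dose = Css × CL × τ / F = 28.3 × 5.020 × 5.46 / 0.19 = 4083 mg

4080 mg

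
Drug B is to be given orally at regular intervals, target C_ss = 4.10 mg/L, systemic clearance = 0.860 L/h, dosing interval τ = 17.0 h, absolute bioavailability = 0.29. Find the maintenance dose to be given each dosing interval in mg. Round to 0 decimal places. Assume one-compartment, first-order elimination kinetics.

At steady state, F × (Dose/τ) = Css × CL.
Dose = Css × CL × τ / F = 4.10 × 0.8600 × 17.0 / 0.29 = 206.7 mg

207 mg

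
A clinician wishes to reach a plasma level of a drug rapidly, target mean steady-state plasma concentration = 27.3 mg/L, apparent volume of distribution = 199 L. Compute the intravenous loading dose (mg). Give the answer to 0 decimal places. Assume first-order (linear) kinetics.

5433 mg

LD = Css × Vd = 27.3 × 199 = 5433 mg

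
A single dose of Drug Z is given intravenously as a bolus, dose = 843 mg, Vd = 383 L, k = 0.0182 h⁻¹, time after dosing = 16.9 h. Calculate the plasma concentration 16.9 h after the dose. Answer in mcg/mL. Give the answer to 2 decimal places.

C₀ = Dose / Vd = 843.0 / 383 = 2.201 mg/L
C = C₀ · e^(−k·t) = 2.201 × e^(−0.01820 × 16.9)
  = 2.201 × 0.7352 = 1.618 mg/L
(1.618 mg/L = 1.618 mcg/mL)

1.62 mcg/mL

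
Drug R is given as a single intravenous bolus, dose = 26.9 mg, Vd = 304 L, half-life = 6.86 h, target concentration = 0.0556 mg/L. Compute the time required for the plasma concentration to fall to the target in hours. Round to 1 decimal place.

C₀ = Dose / Vd = 26.90 / 304 = 0.08849 mg/L
k = ln2 / t½ = 0.693147 / 6.86 = 0.1010 h⁻¹
t = ln(C₀ / C) / k = ln(0.08849 / 0.0556) / 0.1010
  = ln(1.592) / 0.1010 = 0.4650 / 0.1010 = 4.604 h

4.6 h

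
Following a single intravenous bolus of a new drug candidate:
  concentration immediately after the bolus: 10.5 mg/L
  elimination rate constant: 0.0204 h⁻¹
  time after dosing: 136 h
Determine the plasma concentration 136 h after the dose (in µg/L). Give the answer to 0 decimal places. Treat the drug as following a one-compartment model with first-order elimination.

655 µg/L

C = C₀ · e^(−k·t) = 10.50 × e^(−0.02040 × 136)
  = 10.50 × 0.06239 = 0.6551 mg/L
Convert: 0.6551 mg/L × 1000 = 655.1 µg/L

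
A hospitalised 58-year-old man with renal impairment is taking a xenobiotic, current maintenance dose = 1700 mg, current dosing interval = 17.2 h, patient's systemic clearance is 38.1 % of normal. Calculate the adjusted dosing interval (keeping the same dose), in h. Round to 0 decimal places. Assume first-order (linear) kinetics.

45 h

To keep the same average steady-state level, dosing rate must scale with clearance.
CL ratio = 38.1 / 100 = 0.3810
New interval (same dose) = 17.2 / 0.3810 = 45.14 h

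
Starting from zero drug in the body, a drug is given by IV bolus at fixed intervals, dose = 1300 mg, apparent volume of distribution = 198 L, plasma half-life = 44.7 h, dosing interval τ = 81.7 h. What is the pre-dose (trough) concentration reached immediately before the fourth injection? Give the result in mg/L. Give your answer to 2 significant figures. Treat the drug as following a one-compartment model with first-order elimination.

C₀ per dose = Dose / Vd = 1300 / 198 = 6.566 mg/L
k = ln2 / t½ = 0.693147 / 44.7 = 0.01551 h⁻¹
Fraction remaining after one interval: r = e^(−kτ) = e^(−0.01551 × 81.7) = 0.2816
Before dose 4, 3 doses have been given (aged 1τ, 2τ, 3τ).
C_trough = C₀ × (r + r² + … + r^3) = C₀ × r(1−r^3)/(1−r)
        = 6.566 × 0.2816 × (1 − 0.02233) / (1 − 0.2816) = 2.516 mg/L

2.5 mg/L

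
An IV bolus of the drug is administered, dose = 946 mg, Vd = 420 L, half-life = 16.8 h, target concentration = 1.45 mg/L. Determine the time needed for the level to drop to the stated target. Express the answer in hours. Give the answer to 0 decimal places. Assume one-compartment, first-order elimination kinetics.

11 h

C₀ = Dose / Vd = 946.0 / 420 = 2.252 mg/L
k = ln2 / t½ = 0.693147 / 16.8 = 0.04126 h⁻¹
t = ln(C₀ / C) / k = ln(2.252 / 1.45) / 0.04126
  = ln(1.553) / 0.04126 = 0.4402 / 0.04126 = 10.67 h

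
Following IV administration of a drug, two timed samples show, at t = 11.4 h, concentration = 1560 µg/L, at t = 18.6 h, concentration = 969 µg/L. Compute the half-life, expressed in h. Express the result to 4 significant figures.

k = ln(C₁/C₂) / (t₂ − t₁) = ln(1560/969) / (18.6 − 11.4)
  = 0.4762 / 7.200 = 0.06614 h⁻¹
t½ = ln2 / k = 0.693147 / 0.06614 = 10.48 h

10.48 h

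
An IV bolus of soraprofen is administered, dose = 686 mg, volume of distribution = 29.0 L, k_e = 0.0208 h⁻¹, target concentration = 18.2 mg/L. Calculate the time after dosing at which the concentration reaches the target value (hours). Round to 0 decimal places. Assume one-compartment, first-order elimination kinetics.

13 h

C₀ = Dose / Vd = 686.0 / 29.0 = 23.66 mg/L
t = ln(C₀ / C) / k = ln(23.66 / 18.2) / 0.02080
  = ln(1.300) / 0.02080 = 0.2624 / 0.02080 = 12.62 h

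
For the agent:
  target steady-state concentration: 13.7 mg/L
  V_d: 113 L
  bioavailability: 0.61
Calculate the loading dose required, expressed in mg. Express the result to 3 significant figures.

2540 mg

LD = Css × Vd / F = 13.7 × 113 / 0.61 = 2538 mg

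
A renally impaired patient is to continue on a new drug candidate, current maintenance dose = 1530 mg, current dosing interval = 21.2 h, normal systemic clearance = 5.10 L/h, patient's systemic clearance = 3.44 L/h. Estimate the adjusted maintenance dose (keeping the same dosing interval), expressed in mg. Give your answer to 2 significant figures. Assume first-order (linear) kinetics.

1000 mg

To keep the same average steady-state level, dosing rate must scale with clearance.
CL ratio = 3.44 / 5.10 = 0.6745
New dose (same interval) = 1530 × 0.6745 = 1032 mg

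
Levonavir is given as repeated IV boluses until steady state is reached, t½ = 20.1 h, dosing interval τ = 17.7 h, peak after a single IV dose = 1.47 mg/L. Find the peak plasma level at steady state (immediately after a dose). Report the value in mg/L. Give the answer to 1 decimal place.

k = ln2 / t½ = 0.693147 / 20.1 = 0.03448 h⁻¹
e^(−kτ) = e^(−0.03448 × 17.7) = 0.5432
Accumulation ratio R = 1 / (1 − e^(−kτ)) = 1 / (1 − 0.5432) = 2.189
Steady-state peak = C₀ × R = 1.47 × 2.189 = 3.218 mg/L

3.2 mg/L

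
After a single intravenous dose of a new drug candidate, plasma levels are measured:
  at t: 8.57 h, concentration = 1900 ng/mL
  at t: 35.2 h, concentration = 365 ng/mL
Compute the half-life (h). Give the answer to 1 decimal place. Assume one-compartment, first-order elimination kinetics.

k = ln(C₁/C₂) / (t₂ − t₁) = ln(1900/365) / (35.2 − 8.57)
  = 1.650 / 26.63 = 0.06196 h⁻¹
t½ = ln2 / k = 0.693147 / 0.06196 = 11.19 h

11.2 h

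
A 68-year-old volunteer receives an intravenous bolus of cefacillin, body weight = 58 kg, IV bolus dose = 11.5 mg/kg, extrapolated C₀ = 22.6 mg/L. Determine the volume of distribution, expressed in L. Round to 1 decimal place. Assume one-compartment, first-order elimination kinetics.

Dose = 11.5 × 58 = 667.0 mg
Vd = Dose / C₀ = 667.0 / 22.6 = 29.51 L

29.5 L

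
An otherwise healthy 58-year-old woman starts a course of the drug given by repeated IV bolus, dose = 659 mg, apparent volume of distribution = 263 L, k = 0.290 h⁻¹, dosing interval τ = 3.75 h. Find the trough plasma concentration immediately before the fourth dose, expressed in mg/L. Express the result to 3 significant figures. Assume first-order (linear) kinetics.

C₀ per dose = Dose / Vd = 659 / 263 = 2.506 mg/L
Fraction remaining after one interval: r = e^(−kτ) = e^(−0.2900 × 3.75) = 0.3371
Before dose 4, 3 doses have been given (aged 1τ, 2τ, 3τ).
C_trough = C₀ × (r + r² + … + r^3) = C₀ × r(1−r^3)/(1−r)
        = 2.506 × 0.3371 × (1 − 0.03831) / (1 − 0.3371) = 1.226 mg/L

1.23 mg/L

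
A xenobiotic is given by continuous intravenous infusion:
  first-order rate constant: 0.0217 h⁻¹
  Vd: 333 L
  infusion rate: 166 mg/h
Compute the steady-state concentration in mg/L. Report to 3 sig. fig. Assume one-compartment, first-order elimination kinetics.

CL = k × Vd = 0.02170 × 333 = 7.226 L/h
At steady state Css = R₀ / CL = 166 / 7.226 = 22.97 mg/L

23.0 mg/L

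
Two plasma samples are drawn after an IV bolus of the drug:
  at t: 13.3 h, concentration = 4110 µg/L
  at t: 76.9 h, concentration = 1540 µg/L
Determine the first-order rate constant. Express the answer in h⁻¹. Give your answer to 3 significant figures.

0.0154 h⁻¹

k = ln(C₁/C₂) / (t₂ − t₁) = ln(4110/1540) / (76.9 − 13.3)
  = 0.9816 / 63.60 = 0.01543 h⁻¹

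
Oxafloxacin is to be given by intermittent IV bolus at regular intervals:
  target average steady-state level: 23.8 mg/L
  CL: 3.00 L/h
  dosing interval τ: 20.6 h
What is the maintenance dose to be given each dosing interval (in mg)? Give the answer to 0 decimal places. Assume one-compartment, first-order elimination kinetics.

1471 mg

At steady state, Dose/τ = Css × CL.
Dose = Css × CL × τ = 23.8 × 3.000 × 20.6 = 1471 mg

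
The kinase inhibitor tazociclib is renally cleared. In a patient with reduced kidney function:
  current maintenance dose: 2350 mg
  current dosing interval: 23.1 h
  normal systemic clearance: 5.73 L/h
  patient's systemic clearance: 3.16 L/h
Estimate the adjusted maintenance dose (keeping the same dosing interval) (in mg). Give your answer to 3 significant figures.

1300 mg

To keep the same average steady-state level, dosing rate must scale with clearance.
CL ratio = 3.16 / 5.73 = 0.5515
New dose (same interval) = 2350 × 0.5515 = 1296 mg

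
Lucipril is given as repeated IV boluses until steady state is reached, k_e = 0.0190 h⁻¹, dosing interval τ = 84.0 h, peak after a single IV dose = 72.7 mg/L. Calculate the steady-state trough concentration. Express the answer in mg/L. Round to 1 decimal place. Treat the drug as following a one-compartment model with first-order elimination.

18.5 mg/L

e^(−kτ) = e^(−0.01900 × 84.0) = 0.2027
Accumulation ratio R = 1 / (1 − e^(−kτ)) = 1 / (1 − 0.2027) = 1.254
Steady-state trough = C₀ × R × e^(−kτ) = 72.7 × 1.254 × 0.2027 = 18.48 mg/L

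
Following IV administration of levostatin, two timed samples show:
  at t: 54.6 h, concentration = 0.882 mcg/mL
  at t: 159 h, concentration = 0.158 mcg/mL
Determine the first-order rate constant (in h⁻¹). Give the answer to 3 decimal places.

k = ln(C₁/C₂) / (t₂ − t₁) = ln(0.882/0.158) / (159 − 54.6)
  = 1.720 / 104.4 = 0.01648 h⁻¹

0.016 h⁻¹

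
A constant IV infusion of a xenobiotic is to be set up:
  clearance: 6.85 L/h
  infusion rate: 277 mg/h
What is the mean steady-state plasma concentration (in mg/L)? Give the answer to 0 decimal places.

At steady state Css = R₀ / CL = 277 / 6.850 = 40.44 mg/L

40 mg/L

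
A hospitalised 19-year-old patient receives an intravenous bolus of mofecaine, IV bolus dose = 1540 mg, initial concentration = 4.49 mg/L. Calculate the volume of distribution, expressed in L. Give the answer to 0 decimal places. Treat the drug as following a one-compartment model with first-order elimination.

343 L

Vd = Dose / C₀ = 1540 / 4.49 = 343.0 L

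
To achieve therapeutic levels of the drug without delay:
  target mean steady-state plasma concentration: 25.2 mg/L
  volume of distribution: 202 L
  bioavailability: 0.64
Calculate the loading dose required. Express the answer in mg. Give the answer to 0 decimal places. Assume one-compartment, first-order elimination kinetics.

LD = Css × Vd / F = 25.2 × 202 / 0.64 = 7954 mg

7954 mg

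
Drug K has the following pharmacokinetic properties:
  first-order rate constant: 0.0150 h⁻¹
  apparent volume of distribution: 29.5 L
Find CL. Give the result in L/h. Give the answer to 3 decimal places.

CL = k × Vd = 0.0150 × 29.5 = 0.4425 L/h

0.443 L/h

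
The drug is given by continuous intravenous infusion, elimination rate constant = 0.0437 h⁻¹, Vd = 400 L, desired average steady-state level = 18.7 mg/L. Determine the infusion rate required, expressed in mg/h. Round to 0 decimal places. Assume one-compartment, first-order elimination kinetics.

CL = k × Vd = 0.04370 × 400 = 17.48 L/h
At steady state, infusion rate R₀ = Css × CL = 18.7 × 17.48 = 326.9 mg/h

327 mg/h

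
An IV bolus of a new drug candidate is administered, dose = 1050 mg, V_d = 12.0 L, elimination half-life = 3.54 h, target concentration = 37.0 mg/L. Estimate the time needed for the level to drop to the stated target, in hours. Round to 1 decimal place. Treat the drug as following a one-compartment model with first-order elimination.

C₀ = Dose / Vd = 1050 / 12.0 = 87.50 mg/L
k = ln2 / t½ = 0.693147 / 3.54 = 0.1958 h⁻¹
t = ln(C₀ / C) / k = ln(87.50 / 37.0) / 0.1958
  = ln(2.365) / 0.1958 = 0.8608 / 0.1958 = 4.396 h

4.4 h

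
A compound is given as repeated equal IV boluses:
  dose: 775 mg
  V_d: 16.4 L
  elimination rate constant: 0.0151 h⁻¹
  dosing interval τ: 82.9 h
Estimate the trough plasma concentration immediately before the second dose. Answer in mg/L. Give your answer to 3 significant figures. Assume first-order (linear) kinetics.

13.5 mg/L

C₀ per dose = Dose / Vd = 775 / 16.4 = 47.26 mg/L
Fraction remaining after one interval: r = e^(−kτ) = e^(−0.01510 × 82.9) = 0.2860
Before dose 2, 1 dose has been given (aged 1τ).
C_trough = C₀ × r = 47.26 × 0.2860 = 13.52 mg/L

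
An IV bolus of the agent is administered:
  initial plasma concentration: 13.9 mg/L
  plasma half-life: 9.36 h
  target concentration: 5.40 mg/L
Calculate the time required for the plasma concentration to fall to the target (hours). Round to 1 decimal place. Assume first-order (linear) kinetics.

k = ln2 / t½ = 0.693147 / 9.36 = 0.07405 h⁻¹
t = ln(C₀ / C) / k = ln(13.90 / 5.40) / 0.07405
  = ln(2.574) / 0.07405 = 0.9455 / 0.07405 = 12.77 h

12.8 h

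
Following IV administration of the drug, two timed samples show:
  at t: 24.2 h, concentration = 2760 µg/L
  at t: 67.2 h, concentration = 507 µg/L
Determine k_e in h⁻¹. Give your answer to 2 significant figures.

0.039 h⁻¹

k = ln(C₁/C₂) / (t₂ − t₁) = ln(2760/507) / (67.2 − 24.2)
  = 1.694 / 43.00 = 0.03940 h⁻¹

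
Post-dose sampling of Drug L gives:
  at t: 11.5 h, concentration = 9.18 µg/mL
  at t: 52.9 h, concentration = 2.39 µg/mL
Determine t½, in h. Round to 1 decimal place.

21.3 h

k = ln(C₁/C₂) / (t₂ − t₁) = ln(9.18/2.39) / (52.9 − 11.5)
  = 1.346 / 41.40 = 0.03251 h⁻¹
t½ = ln2 / k = 0.693147 / 0.03251 = 21.32 h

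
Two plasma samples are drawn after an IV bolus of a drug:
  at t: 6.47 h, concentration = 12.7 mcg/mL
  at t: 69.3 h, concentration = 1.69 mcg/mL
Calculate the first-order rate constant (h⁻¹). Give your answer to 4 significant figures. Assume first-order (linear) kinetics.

0.03210 h⁻¹

k = ln(C₁/C₂) / (t₂ − t₁) = ln(12.7/1.69) / (69.3 − 6.47)
  = 2.017 / 62.83 = 0.03210 h⁻¹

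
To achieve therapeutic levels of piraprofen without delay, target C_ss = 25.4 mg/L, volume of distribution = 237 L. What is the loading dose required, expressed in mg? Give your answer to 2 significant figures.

LD = Css × Vd = 25.4 × 237 = 6020 mg

6000 mg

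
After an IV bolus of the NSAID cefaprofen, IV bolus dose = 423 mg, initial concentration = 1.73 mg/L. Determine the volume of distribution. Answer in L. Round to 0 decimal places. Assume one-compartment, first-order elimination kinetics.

245 L

Vd = Dose / C₀ = 423.0 / 1.73 = 244.5 L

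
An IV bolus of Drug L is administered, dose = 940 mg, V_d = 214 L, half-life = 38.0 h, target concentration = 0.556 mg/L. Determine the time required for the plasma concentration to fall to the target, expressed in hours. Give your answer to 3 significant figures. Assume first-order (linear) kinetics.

C₀ = Dose / Vd = 940.0 / 214 = 4.393 mg/L
k = ln2 / t½ = 0.693147 / 38.0 = 0.01824 h⁻¹
t = ln(C₀ / C) / k = ln(4.393 / 0.556) / 0.01824
  = ln(7.901) / 0.01824 = 2.067 / 0.01824 = 113.3 h

113 h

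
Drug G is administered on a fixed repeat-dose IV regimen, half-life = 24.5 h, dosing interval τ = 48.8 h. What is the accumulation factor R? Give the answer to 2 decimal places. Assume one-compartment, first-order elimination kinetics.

k = ln2 / t½ = 0.693147 / 24.5 = 0.02829 h⁻¹
e^(−kτ) = e^(−0.02829 × 48.8) = 0.2514
Accumulation ratio R = 1 / (1 − e^(−kτ)) = 1 / (1 − 0.2514) = 1.336

1.34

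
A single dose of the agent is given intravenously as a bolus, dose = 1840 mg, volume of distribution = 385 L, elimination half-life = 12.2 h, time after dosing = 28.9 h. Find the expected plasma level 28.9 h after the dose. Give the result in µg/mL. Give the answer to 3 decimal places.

C₀ = Dose / Vd = 1840 / 385 = 4.779 mg/L
k = ln2 / t½ = 0.693147 / 12.2 = 0.05682 h⁻¹
C = C₀ · e^(−k·t) = 4.779 × e^(−0.05682 × 28.9)
  = 4.779 × 0.1936 = 0.9252 mg/L
(0.9252 mg/L = 0.9252 µg/mL)

0.925 µg/mL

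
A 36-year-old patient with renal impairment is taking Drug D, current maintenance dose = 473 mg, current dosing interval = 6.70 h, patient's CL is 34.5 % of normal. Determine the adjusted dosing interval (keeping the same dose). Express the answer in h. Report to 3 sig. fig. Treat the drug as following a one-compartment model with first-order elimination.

19.4 h

To keep the same average steady-state level, dosing rate must scale with clearance.
CL ratio = 34.5 / 100 = 0.3450
New interval (same dose) = 6.70 / 0.3450 = 19.42 h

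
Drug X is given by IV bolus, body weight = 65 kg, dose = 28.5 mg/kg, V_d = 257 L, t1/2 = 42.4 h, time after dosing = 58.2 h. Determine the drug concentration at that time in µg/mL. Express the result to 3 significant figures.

2.78 µg/mL

Total dose = 28.5 × 65 = 1853 mg
C₀ = Dose / Vd = 1853 / 257 = 7.210 mg/L
k = ln2 / t½ = 0.693147 / 42.4 = 0.01635 h⁻¹
C = C₀ · e^(−k·t) = 7.210 × e^(−0.01635 × 58.2)
  = 7.210 × 0.3861 = 2.784 mg/L
(2.784 mg/L = 2.784 µg/mL)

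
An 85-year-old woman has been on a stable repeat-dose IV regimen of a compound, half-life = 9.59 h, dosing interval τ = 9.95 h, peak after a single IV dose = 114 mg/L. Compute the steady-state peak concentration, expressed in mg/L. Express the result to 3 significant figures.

222 mg/L

k = ln2 / t½ = 0.693147 / 9.59 = 0.07228 h⁻¹
e^(−kτ) = e^(−0.07228 × 9.95) = 0.4871
Accumulation ratio R = 1 / (1 − e^(−kτ)) = 1 / (1 − 0.4871) = 1.950
Steady-state peak = C₀ × R = 114 × 1.950 = 222.3 mg/L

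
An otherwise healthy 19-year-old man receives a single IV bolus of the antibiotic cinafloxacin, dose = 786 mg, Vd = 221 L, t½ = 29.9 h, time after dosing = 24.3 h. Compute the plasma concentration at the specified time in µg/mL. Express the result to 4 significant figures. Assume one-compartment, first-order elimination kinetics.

C₀ = Dose / Vd = 786.0 / 221 = 3.557 mg/L
k = ln2 / t½ = 0.693147 / 29.9 = 0.02318 h⁻¹
C = C₀ · e^(−k·t) = 3.557 × e^(−0.02318 × 24.3)
  = 3.557 × 0.5693 = 2.025 mg/L
(2.025 mg/L = 2.025 µg/mL)

2.025 µg/mL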